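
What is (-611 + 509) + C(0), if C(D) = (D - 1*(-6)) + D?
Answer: -96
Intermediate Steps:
C(D) = 6 + 2*D (C(D) = (D + 6) + D = (6 + D) + D = 6 + 2*D)
(-611 + 509) + C(0) = (-611 + 509) + (6 + 2*0) = -102 + (6 + 0) = -102 + 6 = -96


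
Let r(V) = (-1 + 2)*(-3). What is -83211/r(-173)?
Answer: 27737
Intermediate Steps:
r(V) = -3 (r(V) = 1*(-3) = -3)
-83211/r(-173) = -83211/(-3) = -83211*(-⅓) = 27737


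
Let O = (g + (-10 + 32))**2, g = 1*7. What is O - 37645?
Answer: -36804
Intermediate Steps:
g = 7
O = 841 (O = (7 + (-10 + 32))**2 = (7 + 22)**2 = 29**2 = 841)
O - 37645 = 841 - 37645 = -36804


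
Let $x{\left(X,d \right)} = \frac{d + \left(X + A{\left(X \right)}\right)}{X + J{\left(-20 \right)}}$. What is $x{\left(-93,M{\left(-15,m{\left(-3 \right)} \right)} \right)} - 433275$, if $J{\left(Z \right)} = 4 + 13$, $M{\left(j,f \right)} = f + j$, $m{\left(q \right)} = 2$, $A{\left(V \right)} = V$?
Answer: $- \frac{32928701}{76} \approx -4.3327 \cdot 10^{5}$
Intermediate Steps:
$J{\left(Z \right)} = 17$
$x{\left(X,d \right)} = \frac{d + 2 X}{17 + X}$ ($x{\left(X,d \right)} = \frac{d + \left(X + X\right)}{X + 17} = \frac{d + 2 X}{17 + X}$)
$x{\left(-93,M{\left(-15,m{\left(-3 \right)} \right)} \right)} - 433275 = \frac{\left(2 - 15\right) + 2 \left(-93\right)}{17 - 93} - 433275 = \frac{-13 - 186}{-76} - 433275 = \left(- \frac{1}{76}\right) \left(-199\right) - 433275 = \frac{199}{76} - 433275 = - \frac{32928701}{76}$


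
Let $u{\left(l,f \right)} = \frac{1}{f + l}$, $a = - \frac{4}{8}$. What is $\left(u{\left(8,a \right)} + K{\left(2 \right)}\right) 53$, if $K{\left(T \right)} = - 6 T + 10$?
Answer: $- \frac{1484}{15} \approx -98.933$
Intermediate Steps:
$a = - \frac{1}{2}$ ($a = \left(-4\right) \frac{1}{8} = - \frac{1}{2} \approx -0.5$)
$K{\left(T \right)} = 10 - 6 T$
$\left(u{\left(8,a \right)} + K{\left(2 \right)}\right) 53 = \left(\frac{1}{- \frac{1}{2} + 8} + \left(10 - 12\right)\right) 53 = \left(\frac{1}{\frac{15}{2}} + \left(10 - 12\right)\right) 53 = \left(\frac{2}{15} - 2\right) 53 = \left(- \frac{28}{15}\right) 53 = - \frac{1484}{15}$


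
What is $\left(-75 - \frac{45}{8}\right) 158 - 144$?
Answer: $- \frac{51531}{4} \approx -12883.0$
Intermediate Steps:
$\left(-75 - \frac{45}{8}\right) 158 - 144 = \left(- \frac{645}{8}\right) 158 - 144 = - \frac{50955}{4} - 144 = - \frac{51531}{4}$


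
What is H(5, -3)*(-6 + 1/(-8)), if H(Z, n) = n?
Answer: 147/8 ≈ 18.375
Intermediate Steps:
H(5, -3)*(-6 + 1/(-8)) = -3*(-6 + 1/(-8)) = -3*(-6 - ⅛) = -3*(-49/8) = 147/8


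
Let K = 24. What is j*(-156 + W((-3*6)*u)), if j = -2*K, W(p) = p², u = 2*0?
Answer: 7488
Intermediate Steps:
u = 0
j = -48 (j = -2*24 = -48)
j*(-156 + W((-3*6)*u)) = -48*(-156 + (-3*6*0)²) = -48*(-156 + (-18*0)²) = -48*(-156 + 0²) = -48*(-156 + 0) = -48*(-156) = 7488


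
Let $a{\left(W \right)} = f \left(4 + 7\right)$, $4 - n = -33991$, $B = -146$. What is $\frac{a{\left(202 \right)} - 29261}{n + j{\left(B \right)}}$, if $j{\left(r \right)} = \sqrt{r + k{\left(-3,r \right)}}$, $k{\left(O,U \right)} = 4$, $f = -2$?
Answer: $- \frac{995475585}{1155660167} + \frac{29283 i \sqrt{142}}{1155660167} \approx -0.86139 + 0.00030195 i$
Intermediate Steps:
$n = 33995$ ($n = 4 - -33991 = 4 + 33991 = 33995$)
$a{\left(W \right)} = -22$ ($a{\left(W \right)} = - 2 \left(4 + 7\right) = \left(-2\right) 11 = -22$)
$j{\left(r \right)} = \sqrt{4 + r}$ ($j{\left(r \right)} = \sqrt{r + 4} = \sqrt{4 + r}$)
$\frac{a{\left(202 \right)} - 29261}{n + j{\left(B \right)}} = \frac{-22 - 29261}{33995 + \sqrt{4 - 146}} = - \frac{29283}{33995 + \sqrt{-142}} = - \frac{29283}{33995 + i \sqrt{142}}$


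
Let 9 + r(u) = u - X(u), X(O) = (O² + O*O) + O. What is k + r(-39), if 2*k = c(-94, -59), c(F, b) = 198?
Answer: -2952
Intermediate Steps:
k = 99 (k = (½)*198 = 99)
X(O) = O + 2*O² (X(O) = (O² + O²) + O = 2*O² + O = O + 2*O²)
r(u) = -9 + u - u*(1 + 2*u) (r(u) = -9 + (u - u*(1 + 2*u)) = -9 + u - u*(1 + 2*u))
k + r(-39) = 99 + (-9 - 2*(-39)²) = 99 + (-9 - 2*1521) = 99 + (-9 - 3042) = 99 - 3051 = -2952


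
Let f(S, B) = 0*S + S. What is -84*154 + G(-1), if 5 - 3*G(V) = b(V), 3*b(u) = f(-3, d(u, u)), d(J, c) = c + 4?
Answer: -12934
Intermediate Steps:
d(J, c) = 4 + c
f(S, B) = S (f(S, B) = 0 + S = S)
b(u) = -1 (b(u) = (1/3)*(-3) = -1)
G(V) = 2 (G(V) = 5/3 - 1/3*(-1) = 5/3 + 1/3 = 2)
-84*154 + G(-1) = -84*154 + 2 = -12936 + 2 = -12934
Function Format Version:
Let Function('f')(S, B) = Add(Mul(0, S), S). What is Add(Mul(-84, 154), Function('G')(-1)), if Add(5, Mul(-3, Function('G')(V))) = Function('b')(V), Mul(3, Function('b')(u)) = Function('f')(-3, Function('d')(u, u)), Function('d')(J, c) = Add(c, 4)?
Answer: -12934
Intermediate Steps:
Function('d')(J, c) = Add(4, c)
Function('f')(S, B) = S (Function('f')(S, B) = Add(0, S) = S)
Function('b')(u) = -1 (Function('b')(u) = Mul(Rational(1, 3), -3) = -1)
Function('G')(V) = 2 (Function('G')(V) = Add(Rational(5, 3), Mul(Rational(-1, 3), -1)) = Add(Rational(5, 3), Rational(1, 3)) = 2)
Add(Mul(-84, 154), Function('G')(-1)) = Add(Mul(-84, 154), 2) = Add(-12936, 2) = -12934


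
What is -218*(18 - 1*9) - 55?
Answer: -2017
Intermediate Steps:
-218*(18 - 1*9) - 55 = -218*(18 - 9) - 55 = -218*9 - 55 = -1962 - 55 = -2017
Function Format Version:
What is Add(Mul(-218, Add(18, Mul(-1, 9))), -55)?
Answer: -2017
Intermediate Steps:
Add(Mul(-218, Add(18, Mul(-1, 9))), -55) = Add(Mul(-218, Add(18, -9)), -55) = Add(Mul(-218, 9), -55) = Add(-1962, -55) = -2017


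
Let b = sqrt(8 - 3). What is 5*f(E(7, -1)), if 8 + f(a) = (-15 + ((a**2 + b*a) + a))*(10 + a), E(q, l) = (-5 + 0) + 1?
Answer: -130 - 120*sqrt(5) ≈ -398.33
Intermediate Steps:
E(q, l) = -4 (E(q, l) = -5 + 1 = -4)
b = sqrt(5) ≈ 2.2361
f(a) = -8 + (10 + a)*(-15 + a + a**2 + a*sqrt(5)) (f(a) = -8 + (-15 + ((a**2 + sqrt(5)*a) + a))*(10 + a) = -8 + (-15 + ((a**2 + a*sqrt(5)) + a))*(10 + a) = -8 + (-15 + (a + a**2 + a*sqrt(5)))*(10 + a) = -8 + (-15 + a + a**2 + a*sqrt(5))*(10 + a) = -8 + (10 + a)*(-15 + a + a**2 + a*sqrt(5)))
5*f(E(7, -1)) = 5*(-158 + (-4)**3 - 5*(-4) + 11*(-4)**2 + sqrt(5)*(-4)**2 + 10*(-4)*sqrt(5)) = 5*(-158 - 64 + 20 + 11*16 + sqrt(5)*16 - 40*sqrt(5)) = 5*(-158 - 64 + 20 + 176 + 16*sqrt(5) - 40*sqrt(5)) = 5*(-26 - 24*sqrt(5)) = -130 - 120*sqrt(5)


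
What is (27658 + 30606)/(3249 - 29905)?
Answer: -7283/3332 ≈ -2.1858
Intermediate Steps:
(27658 + 30606)/(3249 - 29905) = 58264/(-26656) = 58264*(-1/26656) = -7283/3332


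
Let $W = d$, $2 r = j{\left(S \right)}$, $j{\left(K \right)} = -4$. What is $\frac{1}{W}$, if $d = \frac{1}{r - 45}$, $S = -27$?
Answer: $-47$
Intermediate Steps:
$r = -2$ ($r = \frac{1}{2} \left(-4\right) = -2$)
$d = - \frac{1}{47}$ ($d = \frac{1}{-2 - 45} = \frac{1}{-47} = - \frac{1}{47} \approx -0.021277$)
$W = - \frac{1}{47} \approx -0.021277$
$\frac{1}{W} = \frac{1}{- \frac{1}{47}} = -47$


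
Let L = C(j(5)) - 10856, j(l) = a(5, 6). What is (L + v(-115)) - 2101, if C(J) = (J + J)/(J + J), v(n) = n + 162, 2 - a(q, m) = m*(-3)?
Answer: -12909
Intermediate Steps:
a(q, m) = 2 + 3*m (a(q, m) = 2 - m*(-3) = 2 - (-3)*m = 2 + 3*m)
v(n) = 162 + n
j(l) = 20 (j(l) = 2 + 3*6 = 2 + 18 = 20)
C(J) = 1 (C(J) = (2*J)/((2*J)) = (2*J)*(1/(2*J)) = 1)
L = -10855 (L = 1 - 10856 = -10855)
(L + v(-115)) - 2101 = (-10855 + (162 - 115)) - 2101 = (-10855 + 47) - 2101 = -10808 - 2101 = -12909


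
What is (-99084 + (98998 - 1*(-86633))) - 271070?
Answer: -184523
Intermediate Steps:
(-99084 + (98998 - 1*(-86633))) - 271070 = (-99084 + (98998 + 86633)) - 271070 = (-99084 + 185631) - 271070 = 86547 - 271070 = -184523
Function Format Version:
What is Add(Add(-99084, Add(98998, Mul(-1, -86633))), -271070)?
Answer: -184523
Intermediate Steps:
Add(Add(-99084, Add(98998, Mul(-1, -86633))), -271070) = Add(Add(-99084, Add(98998, 86633)), -271070) = Add(Add(-99084, 185631), -271070) = Add(86547, -271070) = -184523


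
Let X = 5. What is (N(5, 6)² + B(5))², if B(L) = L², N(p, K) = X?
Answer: 2500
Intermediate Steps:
N(p, K) = 5
(N(5, 6)² + B(5))² = (5² + 5²)² = (25 + 25)² = 50² = 2500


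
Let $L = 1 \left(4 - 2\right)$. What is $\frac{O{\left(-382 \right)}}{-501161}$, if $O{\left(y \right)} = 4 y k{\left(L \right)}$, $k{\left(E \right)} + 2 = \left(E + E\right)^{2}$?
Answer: $\frac{21392}{501161} \approx 0.042685$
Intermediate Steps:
$L = 2$ ($L = 1 \cdot 2 = 2$)
$k{\left(E \right)} = -2 + 4 E^{2}$ ($k{\left(E \right)} = -2 + \left(E + E\right)^{2} = -2 + \left(2 E\right)^{2} = -2 + 4 E^{2}$)
$O{\left(y \right)} = 56 y$ ($O{\left(y \right)} = 4 y \left(-2 + 4 \cdot 2^{2}\right) = 4 y \left(-2 + 4 \cdot 4\right) = 4 y \left(-2 + 16\right) = 4 y 14 = 56 y$)
$\frac{O{\left(-382 \right)}}{-501161} = \frac{56 \left(-382\right)}{-501161} = \left(-21392\right) \left(- \frac{1}{501161}\right) = \frac{21392}{501161}$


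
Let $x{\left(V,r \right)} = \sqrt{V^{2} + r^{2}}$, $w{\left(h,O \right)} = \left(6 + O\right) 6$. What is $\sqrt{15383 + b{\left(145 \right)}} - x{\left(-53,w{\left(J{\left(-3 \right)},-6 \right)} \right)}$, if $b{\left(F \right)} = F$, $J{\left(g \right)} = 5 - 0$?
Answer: $-53 + 2 \sqrt{3882} \approx 71.611$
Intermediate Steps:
$J{\left(g \right)} = 5$ ($J{\left(g \right)} = 5 + 0 = 5$)
$w{\left(h,O \right)} = 36 + 6 O$
$\sqrt{15383 + b{\left(145 \right)}} - x{\left(-53,w{\left(J{\left(-3 \right)},-6 \right)} \right)} = \sqrt{15383 + 145} - \sqrt{\left(-53\right)^{2} + \left(36 + 6 \left(-6\right)\right)^{2}} = \sqrt{15528} - \sqrt{2809 + \left(36 - 36\right)^{2}} = 2 \sqrt{3882} - \sqrt{2809 + 0^{2}} = 2 \sqrt{3882} - \sqrt{2809 + 0} = 2 \sqrt{3882} - \sqrt{2809} = 2 \sqrt{3882} - 53 = -53 + 2 \sqrt{3882}$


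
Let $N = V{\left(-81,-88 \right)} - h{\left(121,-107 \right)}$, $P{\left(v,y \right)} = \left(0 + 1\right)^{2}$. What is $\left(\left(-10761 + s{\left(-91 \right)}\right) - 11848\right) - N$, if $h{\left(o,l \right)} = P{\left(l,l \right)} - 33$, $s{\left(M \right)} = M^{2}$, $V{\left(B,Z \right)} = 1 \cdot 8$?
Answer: $-14368$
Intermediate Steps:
$V{\left(B,Z \right)} = 8$
$P{\left(v,y \right)} = 1$ ($P{\left(v,y \right)} = 1^{2} = 1$)
$h{\left(o,l \right)} = -32$ ($h{\left(o,l \right)} = 1 - 33 = -32$)
$N = 40$ ($N = 8 - -32 = 8 + 32 = 40$)
$\left(\left(-10761 + s{\left(-91 \right)}\right) - 11848\right) - N = \left(\left(-10761 + \left(-91\right)^{2}\right) - 11848\right) - 40 = \left(\left(-10761 + 8281\right) - 11848\right) - 40 = \left(-2480 - 11848\right) - 40 = -14328 - 40 = -14368$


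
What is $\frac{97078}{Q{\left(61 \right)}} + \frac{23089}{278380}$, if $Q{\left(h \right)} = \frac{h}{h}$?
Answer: $\frac{27024596729}{278380} \approx 97078.0$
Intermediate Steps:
$Q{\left(h \right)} = 1$
$\frac{97078}{Q{\left(61 \right)}} + \frac{23089}{278380} = \frac{97078}{1} + \frac{23089}{278380} = 97078 \cdot 1 + 23089 \cdot \frac{1}{278380} = 97078 + \frac{23089}{278380} = \frac{27024596729}{278380}$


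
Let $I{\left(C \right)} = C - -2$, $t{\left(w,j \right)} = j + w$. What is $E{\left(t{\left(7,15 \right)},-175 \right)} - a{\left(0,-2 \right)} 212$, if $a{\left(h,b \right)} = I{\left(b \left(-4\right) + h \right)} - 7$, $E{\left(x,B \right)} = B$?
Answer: $-811$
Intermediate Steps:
$I{\left(C \right)} = 2 + C$ ($I{\left(C \right)} = C + 2 = 2 + C$)
$a{\left(h,b \right)} = -5 + h - 4 b$ ($a{\left(h,b \right)} = \left(2 + \left(b \left(-4\right) + h\right)\right) - 7 = \left(2 - \left(- h + 4 b\right)\right) - 7 = \left(2 + h - 4 b\right) - 7 = -5 + h - 4 b$)
$E{\left(t{\left(7,15 \right)},-175 \right)} - a{\left(0,-2 \right)} 212 = -175 - \left(-5 + 0 - -8\right) 212 = -175 - \left(-5 + 0 + 8\right) 212 = -175 - 3 \cdot 212 = -175 - 636 = -811$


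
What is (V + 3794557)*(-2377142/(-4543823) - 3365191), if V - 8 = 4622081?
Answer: -128697502213944896946/4543823 ≈ -2.8324e+13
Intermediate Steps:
V = 4622089 (V = 8 + 4622081 = 4622089)
(V + 3794557)*(-2377142/(-4543823) - 3365191) = (4622089 + 3794557)*(-2377142/(-4543823) - 3365191) = 8416646*(-2377142*(-1/4543823) - 3365191) = 8416646*(2377142/4543823 - 3365191) = 8416646*(-15290829888051/4543823) = -128697502213944896946/4543823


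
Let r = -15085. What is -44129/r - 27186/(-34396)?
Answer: 963980947/259431830 ≈ 3.7157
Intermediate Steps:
-44129/r - 27186/(-34396) = -44129/(-15085) - 27186/(-34396) = -44129*(-1/15085) - 27186*(-1/34396) = 44129/15085 + 13593/17198 = 963980947/259431830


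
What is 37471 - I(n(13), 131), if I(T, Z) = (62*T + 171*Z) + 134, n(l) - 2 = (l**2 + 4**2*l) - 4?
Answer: -8314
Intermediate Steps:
n(l) = -2 + l**2 + 16*l (n(l) = 2 + ((l**2 + 4**2*l) - 4) = 2 + ((l**2 + 16*l) - 4) = 2 + (-4 + l**2 + 16*l) = -2 + l**2 + 16*l)
I(T, Z) = 134 + 62*T + 171*Z
37471 - I(n(13), 131) = 37471 - (134 + 62*(-2 + 13**2 + 16*13) + 171*131) = 37471 - (134 + 62*(-2 + 169 + 208) + 22401) = 37471 - (134 + 62*375 + 22401) = 37471 - (134 + 23250 + 22401) = 37471 - 1*45785 = 37471 - 45785 = -8314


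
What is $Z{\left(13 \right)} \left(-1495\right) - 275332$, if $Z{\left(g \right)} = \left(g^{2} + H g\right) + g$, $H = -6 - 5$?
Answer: $-333637$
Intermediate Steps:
$H = -11$
$Z{\left(g \right)} = g^{2} - 10 g$ ($Z{\left(g \right)} = \left(g^{2} - 11 g\right) + g = g^{2} - 10 g$)
$Z{\left(13 \right)} \left(-1495\right) - 275332 = 13 \left(-10 + 13\right) \left(-1495\right) - 275332 = 13 \cdot 3 \left(-1495\right) - 275332 = 39 \left(-1495\right) - 275332 = -58305 - 275332 = -333637$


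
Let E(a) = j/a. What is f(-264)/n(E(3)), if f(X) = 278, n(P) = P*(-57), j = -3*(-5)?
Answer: -278/285 ≈ -0.97544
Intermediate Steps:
j = 15
E(a) = 15/a
n(P) = -57*P
f(-264)/n(E(3)) = 278/((-855/3)) = 278/((-57*5)) = 278/(-285) = 278*(-1/285) = -278/285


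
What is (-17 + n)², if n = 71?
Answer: 2916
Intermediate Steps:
(-17 + n)² = (-17 + 71)² = 54² = 2916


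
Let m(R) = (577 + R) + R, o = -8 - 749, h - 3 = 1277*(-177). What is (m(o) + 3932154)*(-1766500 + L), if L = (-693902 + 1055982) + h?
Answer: -6409637032782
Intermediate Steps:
h = -226026 (h = 3 + 1277*(-177) = 3 - 226029 = -226026)
L = 136054 (L = (-693902 + 1055982) - 226026 = 362080 - 226026 = 136054)
o = -757
m(R) = 577 + 2*R
(m(o) + 3932154)*(-1766500 + L) = ((577 + 2*(-757)) + 3932154)*(-1766500 + 136054) = ((577 - 1514) + 3932154)*(-1630446) = (-937 + 3932154)*(-1630446) = 3931217*(-1630446) = -6409637032782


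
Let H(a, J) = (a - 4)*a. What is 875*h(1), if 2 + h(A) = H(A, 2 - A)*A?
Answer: -4375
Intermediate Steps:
H(a, J) = a*(-4 + a) (H(a, J) = (-4 + a)*a = a*(-4 + a))
h(A) = -2 + A²*(-4 + A) (h(A) = -2 + (A*(-4 + A))*A = -2 + A²*(-4 + A))
875*h(1) = 875*(-2 + 1²*(-4 + 1)) = 875*(-2 + 1*(-3)) = 875*(-2 - 3) = 875*(-5) = -4375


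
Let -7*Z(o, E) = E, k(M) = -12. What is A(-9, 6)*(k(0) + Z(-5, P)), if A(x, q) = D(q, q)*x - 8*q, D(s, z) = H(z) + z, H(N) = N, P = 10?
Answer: 14664/7 ≈ 2094.9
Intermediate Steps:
D(s, z) = 2*z (D(s, z) = z + z = 2*z)
A(x, q) = -8*q + 2*q*x (A(x, q) = (2*q)*x - 8*q = 2*q*x - 8*q = -8*q + 2*q*x)
Z(o, E) = -E/7
A(-9, 6)*(k(0) + Z(-5, P)) = (2*6*(-4 - 9))*(-12 - ⅐*10) = (2*6*(-13))*(-12 - 10/7) = -156*(-94/7) = 14664/7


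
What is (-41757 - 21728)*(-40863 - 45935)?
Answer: 5510371030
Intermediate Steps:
(-41757 - 21728)*(-40863 - 45935) = -63485*(-86798) = 5510371030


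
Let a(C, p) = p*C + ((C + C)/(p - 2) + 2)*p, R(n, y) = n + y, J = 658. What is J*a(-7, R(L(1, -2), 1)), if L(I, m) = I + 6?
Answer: -115808/3 ≈ -38603.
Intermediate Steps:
L(I, m) = 6 + I
a(C, p) = C*p + p*(2 + 2*C/(-2 + p)) (a(C, p) = C*p + ((2*C)/(-2 + p) + 2)*p = C*p + (2*C/(-2 + p) + 2)*p = C*p + (2 + 2*C/(-2 + p))*p = C*p + p*(2 + 2*C/(-2 + p)))
J*a(-7, R(L(1, -2), 1)) = 658*(((6 + 1) + 1)*(-4 + 2*((6 + 1) + 1) - 7*((6 + 1) + 1))/(-2 + ((6 + 1) + 1))) = 658*((7 + 1)*(-4 + 2*(7 + 1) - 7*(7 + 1))/(-2 + (7 + 1))) = 658*(8*(-4 + 2*8 - 7*8)/(-2 + 8)) = 658*(8*(-4 + 16 - 56)/6) = 658*(8*(1/6)*(-44)) = 658*(-176/3) = -115808/3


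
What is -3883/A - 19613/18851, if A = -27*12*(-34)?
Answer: -289255241/207662616 ≈ -1.3929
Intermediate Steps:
A = 11016 (A = -324*(-34) = 11016)
-3883/A - 19613/18851 = -3883/11016 - 19613/18851 = -289255241/207662616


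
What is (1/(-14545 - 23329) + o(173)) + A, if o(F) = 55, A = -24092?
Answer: -910377339/37874 ≈ -24037.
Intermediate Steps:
(1/(-14545 - 23329) + o(173)) + A = (1/(-14545 - 23329) + 55) - 24092 = (1/(-37874) + 55) - 24092 = (-1/37874 + 55) - 24092 = 2083069/37874 - 24092 = -910377339/37874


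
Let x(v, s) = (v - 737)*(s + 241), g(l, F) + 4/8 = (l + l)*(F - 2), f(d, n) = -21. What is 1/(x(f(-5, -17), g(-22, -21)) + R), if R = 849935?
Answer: -1/99460 ≈ -1.0054e-5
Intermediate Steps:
g(l, F) = -½ + 2*l*(-2 + F) (g(l, F) = -½ + (l + l)*(F - 2) = -½ + (2*l)*(-2 + F) = -½ + 2*l*(-2 + F))
x(v, s) = (-737 + v)*(241 + s)
1/(x(f(-5, -17), g(-22, -21)) + R) = 1/((-177617 - 737*(-½ - 4*(-22) + 2*(-21)*(-22)) + 241*(-21) + (-½ - 4*(-22) + 2*(-21)*(-22))*(-21)) + 849935) = 1/((-177617 - 737*(-½ + 88 + 924) - 5061 + (-½ + 88 + 924)*(-21)) + 849935) = 1/((-177617 - 737*2023/2 - 5061 + (2023/2)*(-21)) + 849935) = 1/((-177617 - 1490951/2 - 5061 - 42483/2) + 849935) = 1/(-949395 + 849935) = 1/(-99460) = -1/99460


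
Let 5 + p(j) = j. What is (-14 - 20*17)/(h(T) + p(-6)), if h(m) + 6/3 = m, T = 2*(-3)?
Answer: 354/19 ≈ 18.632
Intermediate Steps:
p(j) = -5 + j
T = -6
h(m) = -2 + m
(-14 - 20*17)/(h(T) + p(-6)) = (-14 - 20*17)/((-2 - 6) + (-5 - 6)) = (-14 - 340)/(-8 - 11) = -354/(-19) = -1/19*(-354) = 354/19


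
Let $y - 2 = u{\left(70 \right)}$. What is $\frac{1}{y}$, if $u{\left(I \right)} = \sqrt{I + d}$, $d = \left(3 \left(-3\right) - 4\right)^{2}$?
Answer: $- \frac{2}{235} + \frac{\sqrt{239}}{235} \approx 0.057275$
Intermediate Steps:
$d = 169$ ($d = \left(-9 - 4\right)^{2} = \left(-13\right)^{2} = 169$)
$u{\left(I \right)} = \sqrt{169 + I}$ ($u{\left(I \right)} = \sqrt{I + 169} = \sqrt{169 + I}$)
$y = 2 + \sqrt{239}$ ($y = 2 + \sqrt{169 + 70} = 2 + \sqrt{239} \approx 17.46$)
$\frac{1}{y} = \frac{1}{2 + \sqrt{239}}$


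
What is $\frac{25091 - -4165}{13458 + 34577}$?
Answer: $\frac{29256}{48035} \approx 0.60906$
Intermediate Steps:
$\frac{25091 - -4165}{13458 + 34577} = \frac{25091 + 4165}{48035} = 29256 \cdot \frac{1}{48035} = \frac{29256}{48035}$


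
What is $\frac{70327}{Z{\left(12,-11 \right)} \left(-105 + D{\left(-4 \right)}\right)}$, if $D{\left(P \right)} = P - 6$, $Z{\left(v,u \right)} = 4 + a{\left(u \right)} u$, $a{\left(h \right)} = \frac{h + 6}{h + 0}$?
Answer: $\frac{70327}{115} \approx 611.54$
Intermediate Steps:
$a{\left(h \right)} = \frac{6 + h}{h}$
$Z{\left(v,u \right)} = 10 + u$ ($Z{\left(v,u \right)} = 4 + \frac{6 + u}{u} u = 4 + \left(6 + u\right) = 10 + u$)
$D{\left(P \right)} = -6 + P$ ($D{\left(P \right)} = P - 6 = -6 + P$)
$\frac{70327}{Z{\left(12,-11 \right)} \left(-105 + D{\left(-4 \right)}\right)} = \frac{70327}{\left(10 - 11\right) \left(-105 - 10\right)} = \frac{70327}{\left(-1\right) \left(-105 - 10\right)} = \frac{70327}{\left(-1\right) \left(-115\right)} = \frac{70327}{115}$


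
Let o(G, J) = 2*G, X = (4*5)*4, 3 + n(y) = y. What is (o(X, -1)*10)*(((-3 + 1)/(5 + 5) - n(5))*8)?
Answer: -28160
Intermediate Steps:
n(y) = -3 + y
X = 80 (X = 20*4 = 80)
(o(X, -1)*10)*(((-3 + 1)/(5 + 5) - n(5))*8) = ((2*80)*10)*(((-3 + 1)/(5 + 5) - (-3 + 5))*8) = (160*10)*((-2/10 - 1*2)*8) = 1600*((-2*⅒ - 2)*8) = 1600*((-⅕ - 2)*8) = 1600*(-11/5*8) = 1600*(-88/5) = -28160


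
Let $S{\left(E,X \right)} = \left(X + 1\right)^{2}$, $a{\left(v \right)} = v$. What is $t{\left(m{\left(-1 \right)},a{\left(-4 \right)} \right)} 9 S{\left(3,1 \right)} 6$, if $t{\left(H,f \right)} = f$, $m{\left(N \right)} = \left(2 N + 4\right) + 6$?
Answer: $-864$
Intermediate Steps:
$m{\left(N \right)} = 10 + 2 N$ ($m{\left(N \right)} = \left(4 + 2 N\right) + 6 = 10 + 2 N$)
$S{\left(E,X \right)} = \left(1 + X\right)^{2}$
$t{\left(m{\left(-1 \right)},a{\left(-4 \right)} \right)} 9 S{\left(3,1 \right)} 6 = \left(-4\right) 9 \left(1 + 1\right)^{2} \cdot 6 = - 36 \cdot 2^{2} \cdot 6 = - 36 \cdot 4 \cdot 6 = \left(-36\right) 24 = -864$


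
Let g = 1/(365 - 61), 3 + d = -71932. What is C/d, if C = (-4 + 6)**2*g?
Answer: -1/5467060 ≈ -1.8291e-7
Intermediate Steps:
d = -71935 (d = -3 - 71932 = -71935)
g = 1/304 ≈ 0.0032895
C = 1/76 (C = (-4 + 6)**2*(1/304) = 2**2*(1/304) = 4*(1/304) = 1/76 ≈ 0.013158)
C/d = (1/76)/(-71935) = (1/76)*(-1/71935) = -1/5467060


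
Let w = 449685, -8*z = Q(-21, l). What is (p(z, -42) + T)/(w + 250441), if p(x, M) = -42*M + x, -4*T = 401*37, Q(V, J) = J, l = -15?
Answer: -2221/800144 ≈ -0.0027758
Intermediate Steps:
z = 15/8 (z = -⅛*(-15) = 15/8 ≈ 1.8750)
T = -14837/4 (T = -401*37/4 = -¼*14837 = -14837/4 ≈ -3709.3)
p(x, M) = x - 42*M
(p(z, -42) + T)/(w + 250441) = ((15/8 - 42*(-42)) - 14837/4)/(449685 + 250441) = ((15/8 + 1764) - 14837/4)/700126 = (14127/8 - 14837/4)*(1/700126) = -15547/8*1/700126 = -2221/800144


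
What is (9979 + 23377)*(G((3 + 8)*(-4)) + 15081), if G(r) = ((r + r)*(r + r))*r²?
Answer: 500589002540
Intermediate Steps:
G(r) = 4*r⁴ (G(r) = ((2*r)*(2*r))*r² = (4*r²)*r² = 4*r⁴)
(9979 + 23377)*(G((3 + 8)*(-4)) + 15081) = (9979 + 23377)*(4*((3 + 8)*(-4))⁴ + 15081) = 33356*(4*(11*(-4))⁴ + 15081) = 33356*(4*(-44)⁴ + 15081) = 33356*(4*3748096 + 15081) = 33356*(14992384 + 15081) = 33356*15007465 = 500589002540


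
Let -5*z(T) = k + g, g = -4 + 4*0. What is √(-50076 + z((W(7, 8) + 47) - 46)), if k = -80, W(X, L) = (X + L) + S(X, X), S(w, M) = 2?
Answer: 2*I*√312870/5 ≈ 223.74*I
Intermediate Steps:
W(X, L) = 2 + L + X (W(X, L) = (X + L) + 2 = (L + X) + 2 = 2 + L + X)
g = -4 (g = -4 + 0 = -4)
z(T) = 84/5 (z(T) = -(-80 - 4)/5 = -⅕*(-84) = 84/5)
√(-50076 + z((W(7, 8) + 47) - 46)) = √(-50076 + 84/5) = √(-250296/5) = 2*I*√312870/5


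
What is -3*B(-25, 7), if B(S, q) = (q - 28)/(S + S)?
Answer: -63/50 ≈ -1.2600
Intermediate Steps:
B(S, q) = (-28 + q)/(2*S) (B(S, q) = (-28 + q)/((2*S)) = (-28 + q)*(1/(2*S)) = (-28 + q)/(2*S))
-3*B(-25, 7) = -3*(-28 + 7)/(2*(-25)) = -3*(-1)*(-21)/(2*25) = -3*21/50 = -63/50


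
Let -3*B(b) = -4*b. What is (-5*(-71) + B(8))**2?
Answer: 1203409/9 ≈ 1.3371e+5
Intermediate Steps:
B(b) = 4*b/3 (B(b) = -(-4)*b/3 = 4*b/3)
(-5*(-71) + B(8))**2 = (-5*(-71) + (4/3)*8)**2 = (355 + 32/3)**2 = (1097/3)**2 = 1203409/9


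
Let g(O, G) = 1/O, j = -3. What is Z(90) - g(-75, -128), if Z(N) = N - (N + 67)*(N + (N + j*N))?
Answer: 1066501/75 ≈ 14220.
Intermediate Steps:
Z(N) = N + N*(67 + N) (Z(N) = N - (N + 67)*(N + (N - 3*N)) = N - (67 + N)*(N - 2*N) = N - (67 + N)*(-N) = N - (-1)*N*(67 + N) = N + N*(67 + N))
Z(90) - g(-75, -128) = 90*(68 + 90) - 1/(-75) = 90*158 - 1*(-1/75) = 14220 + 1/75 = 1066501/75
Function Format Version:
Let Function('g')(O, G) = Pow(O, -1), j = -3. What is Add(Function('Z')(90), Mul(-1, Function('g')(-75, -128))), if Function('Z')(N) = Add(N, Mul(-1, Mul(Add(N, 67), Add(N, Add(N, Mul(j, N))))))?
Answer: Rational(1066501, 75) ≈ 14220.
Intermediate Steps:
Function('Z')(N) = Add(N, Mul(N, Add(67, N))) (Function('Z')(N) = Add(N, Mul(-1, Mul(Add(N, 67), Add(N, Add(N, Mul(-3, N)))))) = Add(N, Mul(-1, Mul(Add(67, N), Add(N, Mul(-2, N))))) = Add(N, Mul(-1, Mul(Add(67, N), Mul(-1, N)))) = Add(N, Mul(-1, Mul(-1, N, Add(67, N)))) = Add(N, Mul(N, Add(67, N))))
Add(Function('Z')(90), Mul(-1, Function('g')(-75, -128))) = Add(Mul(90, Add(68, 90)), Mul(-1, Pow(-75, -1))) = Add(Mul(90, 158), Mul(-1, Rational(-1, 75))) = Add(14220, Rational(1, 75)) = Rational(1066501, 75)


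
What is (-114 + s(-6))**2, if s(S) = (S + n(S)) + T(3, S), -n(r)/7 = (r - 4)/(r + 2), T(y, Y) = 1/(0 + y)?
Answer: 677329/36 ≈ 18815.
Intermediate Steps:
T(y, Y) = 1/y
n(r) = -7*(-4 + r)/(2 + r) (n(r) = -7*(r - 4)/(r + 2) = -7*(-4 + r)/(2 + r))
s(S) = 1/3 + S + 7*(4 - S)/(2 + S) (s(S) = (S + 7*(4 - S)/(2 + S)) + 1/3 = 1/3 + S + 7*(4 - S)/(2 + S))
(-114 + s(-6))**2 = (-114 + (86 - 14*(-6) + 3*(-6)**2)/(3*(2 - 6)))**2 = (-114 + (1/3)*(86 + 84 + 3*36)/(-4))**2 = (-114 + (1/3)*(-1/4)*(86 + 84 + 108))**2 = (-114 + (1/3)*(-1/4)*278)**2 = (-114 - 139/6)**2 = (-823/6)**2 = 677329/36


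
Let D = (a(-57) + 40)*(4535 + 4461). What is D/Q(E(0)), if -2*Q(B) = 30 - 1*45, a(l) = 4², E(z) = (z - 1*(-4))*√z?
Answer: 1007552/15 ≈ 67170.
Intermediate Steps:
E(z) = √z*(4 + z) (E(z) = (z + 4)*√z = (4 + z)*√z = √z*(4 + z))
a(l) = 16
Q(B) = 15/2 (Q(B) = -(30 - 1*45)/2 = -(30 - 45)/2 = -½*(-15) = 15/2)
D = 503776 (D = (16 + 40)*(4535 + 4461) = 56*8996 = 503776)
D/Q(E(0)) = 503776/(15/2) = 503776*(2/15) = 1007552/15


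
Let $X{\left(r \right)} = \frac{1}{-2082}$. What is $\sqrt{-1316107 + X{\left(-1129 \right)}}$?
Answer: $\frac{5 i \sqrt{228198424062}}{2082} \approx 1147.2 i$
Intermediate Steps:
$X{\left(r \right)} = - \frac{1}{2082}$
$\sqrt{-1316107 + X{\left(-1129 \right)}} = \sqrt{-1316107 - \frac{1}{2082}} = \sqrt{- \frac{2740134775}{2082}} = \frac{5 i \sqrt{228198424062}}{2082}$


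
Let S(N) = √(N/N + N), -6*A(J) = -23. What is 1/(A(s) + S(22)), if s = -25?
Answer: -6/13 + 36*√23/299 ≈ 0.11589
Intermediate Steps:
A(J) = 23/6 (A(J) = -⅙*(-23) = 23/6)
S(N) = √(1 + N)
1/(A(s) + S(22)) = 1/(23/6 + √(1 + 22)) = 1/(23/6 + √23)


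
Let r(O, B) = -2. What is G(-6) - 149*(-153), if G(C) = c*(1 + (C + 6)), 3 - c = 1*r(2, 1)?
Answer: 22802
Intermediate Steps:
c = 5 (c = 3 - (-2) = 3 - 1*(-2) = 3 + 2 = 5)
G(C) = 35 + 5*C (G(C) = 5*(1 + (C + 6)) = 5*(1 + (6 + C)) = 5*(7 + C) = 35 + 5*C)
G(-6) - 149*(-153) = (35 + 5*(-6)) - 149*(-153) = (35 - 30) + 22797 = 5 + 22797 = 22802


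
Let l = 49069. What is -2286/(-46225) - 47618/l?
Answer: -2088970316/2268214525 ≈ -0.92098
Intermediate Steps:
-2286/(-46225) - 47618/l = -2286/(-46225) - 47618/49069 = -2286*(-1/46225) - 47618*1/49069 = 2286/46225 - 47618/49069 = -2088970316/2268214525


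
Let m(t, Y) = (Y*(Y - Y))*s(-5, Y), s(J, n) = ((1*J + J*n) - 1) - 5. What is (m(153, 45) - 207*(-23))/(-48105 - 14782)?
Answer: -4761/62887 ≈ -0.075707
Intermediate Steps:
s(J, n) = -6 + J + J*n (s(J, n) = ((J + J*n) - 1) - 5 = (-1 + J + J*n) - 5 = -6 + J + J*n)
m(t, Y) = 0 (m(t, Y) = (Y*(Y - Y))*(-6 - 5 - 5*Y) = (Y*0)*(-11 - 5*Y) = 0*(-11 - 5*Y) = 0)
(m(153, 45) - 207*(-23))/(-48105 - 14782) = (0 - 207*(-23))/(-48105 - 14782) = (0 + 4761)/(-62887) = 4761*(-1/62887) = -4761/62887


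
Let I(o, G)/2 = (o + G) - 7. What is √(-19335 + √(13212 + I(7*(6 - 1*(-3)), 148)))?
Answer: √(-19335 + 2*√3405) ≈ 138.63*I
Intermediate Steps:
I(o, G) = -14 + 2*G + 2*o (I(o, G) = 2*((o + G) - 7) = 2*((G + o) - 7) = 2*(-7 + G + o) = -14 + 2*G + 2*o)
√(-19335 + √(13212 + I(7*(6 - 1*(-3)), 148))) = √(-19335 + √(13212 + (-14 + 2*148 + 2*(7*(6 - 1*(-3)))))) = √(-19335 + √(13212 + (-14 + 296 + 2*(7*(6 + 3))))) = √(-19335 + √(13212 + (-14 + 296 + 2*(7*9)))) = √(-19335 + √(13212 + (-14 + 296 + 2*63))) = √(-19335 + √(13212 + (-14 + 296 + 126))) = √(-19335 + √(13212 + 408)) = √(-19335 + √13620) = √(-19335 + 2*√3405)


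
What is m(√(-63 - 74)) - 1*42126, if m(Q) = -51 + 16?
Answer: -42161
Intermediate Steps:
m(Q) = -35
m(√(-63 - 74)) - 1*42126 = -35 - 1*42126 = -35 - 42126 = -42161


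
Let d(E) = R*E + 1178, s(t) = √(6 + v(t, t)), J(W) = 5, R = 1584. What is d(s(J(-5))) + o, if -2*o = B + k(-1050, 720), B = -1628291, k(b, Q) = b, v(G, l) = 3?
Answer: 1641201/2 ≈ 8.2060e+5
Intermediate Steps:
s(t) = 3 (s(t) = √(6 + 3) = √9 = 3)
d(E) = 1178 + 1584*E (d(E) = 1584*E + 1178 = 1178 + 1584*E)
o = 1629341/2 (o = -(-1628291 - 1050)/2 = -½*(-1629341) = 1629341/2 ≈ 8.1467e+5)
d(s(J(-5))) + o = (1178 + 1584*3) + 1629341/2 = (1178 + 4752) + 1629341/2 = 5930 + 1629341/2 = 1641201/2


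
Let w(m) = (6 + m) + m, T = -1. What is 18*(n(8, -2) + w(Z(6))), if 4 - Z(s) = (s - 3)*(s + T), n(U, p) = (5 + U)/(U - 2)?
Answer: -249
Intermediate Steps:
n(U, p) = (5 + U)/(-2 + U)
Z(s) = 4 - (-1 + s)*(-3 + s) (Z(s) = 4 - (s - 3)*(s - 1) = 4 - (-3 + s)*(-1 + s) = 4 - (-1 + s)*(-3 + s))
w(m) = 6 + 2*m
18*(n(8, -2) + w(Z(6))) = 18*((5 + 8)/(-2 + 8) + (6 + 2*(1 - 1*6² + 4*6))) = 18*(13/6 + (6 + 2*(1 - 1*36 + 24))) = 18*((⅙)*13 + (6 + 2*(1 - 36 + 24))) = 18*(13/6 + (6 + 2*(-11))) = 18*(13/6 + (6 - 22)) = 18*(13/6 - 16) = 18*(-83/6) = -249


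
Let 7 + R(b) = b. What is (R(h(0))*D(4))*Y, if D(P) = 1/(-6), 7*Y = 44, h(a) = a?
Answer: 22/3 ≈ 7.3333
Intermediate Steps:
Y = 44/7 (Y = (⅐)*44 = 44/7 ≈ 6.2857)
R(b) = -7 + b
D(P) = -⅙
(R(h(0))*D(4))*Y = ((-7 + 0)*(-⅙))*(44/7) = -7*(-⅙)*(44/7) = (7/6)*(44/7) = 22/3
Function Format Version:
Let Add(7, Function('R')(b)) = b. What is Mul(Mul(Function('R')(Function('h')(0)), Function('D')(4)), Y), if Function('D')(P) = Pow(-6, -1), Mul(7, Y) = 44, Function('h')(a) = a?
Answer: Rational(22, 3) ≈ 7.3333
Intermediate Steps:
Y = Rational(44, 7) (Y = Mul(Rational(1, 7), 44) = Rational(44, 7) ≈ 6.2857)
Function('R')(b) = Add(-7, b)
Function('D')(P) = Rational(-1, 6)
Mul(Mul(Function('R')(Function('h')(0)), Function('D')(4)), Y) = Mul(Mul(Add(-7, 0), Rational(-1, 6)), Rational(44, 7)) = Mul(Mul(-7, Rational(-1, 6)), Rational(44, 7)) = Mul(Rational(7, 6), Rational(44, 7)) = Rational(22, 3)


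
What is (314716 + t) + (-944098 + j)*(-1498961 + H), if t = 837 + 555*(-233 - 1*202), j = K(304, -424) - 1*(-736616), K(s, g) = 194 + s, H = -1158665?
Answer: 550086134112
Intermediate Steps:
j = 737114 (j = (194 + 304) - 1*(-736616) = 498 + 736616 = 737114)
t = -240588 (t = 837 + 555*(-233 - 202) = 837 + 555*(-435) = 837 - 241425 = -240588)
(314716 + t) + (-944098 + j)*(-1498961 + H) = (314716 - 240588) + (-944098 + 737114)*(-1498961 - 1158665) = 74128 - 206984*(-2657626) = 74128 + 550086059984 = 550086134112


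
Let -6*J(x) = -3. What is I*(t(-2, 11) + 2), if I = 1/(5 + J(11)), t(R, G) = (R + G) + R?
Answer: 18/11 ≈ 1.6364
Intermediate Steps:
J(x) = ½ (J(x) = -⅙*(-3) = ½)
t(R, G) = G + 2*R (t(R, G) = (G + R) + R = G + 2*R)
I = 2/11 (I = 1/(5 + ½) = 1/(11/2) = 2/11 ≈ 0.18182)
I*(t(-2, 11) + 2) = 2*((11 + 2*(-2)) + 2)/11 = 2*((11 - 4) + 2)/11 = 2*(7 + 2)/11 = (2/11)*9 = 18/11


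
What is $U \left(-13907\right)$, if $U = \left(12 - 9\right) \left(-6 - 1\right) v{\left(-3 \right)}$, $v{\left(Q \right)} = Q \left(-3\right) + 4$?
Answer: $3796611$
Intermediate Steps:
$v{\left(Q \right)} = 4 - 3 Q$ ($v{\left(Q \right)} = - 3 Q + 4 = 4 - 3 Q$)
$U = -273$ ($U = \left(12 - 9\right) \left(-6 - 1\right) \left(4 - -9\right) = 3 \left(-7\right) \left(4 + 9\right) = \left(-21\right) 13 = -273$)
$U \left(-13907\right) = \left(-273\right) \left(-13907\right) = 3796611$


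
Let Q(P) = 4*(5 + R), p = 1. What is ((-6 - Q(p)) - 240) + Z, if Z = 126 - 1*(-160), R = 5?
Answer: 0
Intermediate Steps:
Q(P) = 40 (Q(P) = 4*(5 + 5) = 4*10 = 40)
Z = 286 (Z = 126 + 160 = 286)
((-6 - Q(p)) - 240) + Z = ((-6 - 1*40) - 240) + 286 = ((-6 - 40) - 240) + 286 = (-46 - 240) + 286 = -286 + 286 = 0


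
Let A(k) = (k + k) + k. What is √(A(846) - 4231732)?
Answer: I*√4229194 ≈ 2056.5*I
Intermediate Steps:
A(k) = 3*k (A(k) = 2*k + k = 3*k)
√(A(846) - 4231732) = √(3*846 - 4231732) = √(2538 - 4231732) = √(-4229194) = I*√4229194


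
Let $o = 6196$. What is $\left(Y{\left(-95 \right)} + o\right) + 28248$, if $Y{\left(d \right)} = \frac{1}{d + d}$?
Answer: $\frac{6544359}{190} \approx 34444.0$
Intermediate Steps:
$Y{\left(d \right)} = \frac{1}{2 d}$
$\left(Y{\left(-95 \right)} + o\right) + 28248 = \left(\frac{1}{2 \left(-95\right)} + 6196\right) + 28248 = \left(\frac{1}{2} \left(- \frac{1}{95}\right) + 6196\right) + 28248 = \left(- \frac{1}{190} + 6196\right) + 28248 = \frac{1177239}{190} + 28248 = \frac{6544359}{190}$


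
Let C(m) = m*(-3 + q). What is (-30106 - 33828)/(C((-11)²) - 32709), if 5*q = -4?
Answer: 159835/82922 ≈ 1.9275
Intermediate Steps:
q = -⅘ (q = (⅕)*(-4) = -⅘ ≈ -0.80000)
C(m) = -19*m/5 (C(m) = m*(-3 - ⅘) = m*(-19/5) = -19*m/5)
(-30106 - 33828)/(C((-11)²) - 32709) = (-30106 - 33828)/(-19/5*(-11)² - 32709) = -63934/(-19/5*121 - 32709) = -63934/(-2299/5 - 32709) = -63934/(-165844/5) = -63934*(-5/165844) = 159835/82922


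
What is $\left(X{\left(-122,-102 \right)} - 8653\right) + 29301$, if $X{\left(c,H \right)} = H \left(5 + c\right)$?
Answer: $32582$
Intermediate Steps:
$\left(X{\left(-122,-102 \right)} - 8653\right) + 29301 = \left(- 102 \left(5 - 122\right) - 8653\right) + 29301 = \left(\left(-102\right) \left(-117\right) - 8653\right) + 29301 = \left(11934 - 8653\right) + 29301 = 3281 + 29301 = 32582$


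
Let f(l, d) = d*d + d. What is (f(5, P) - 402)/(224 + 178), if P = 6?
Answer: -60/67 ≈ -0.89552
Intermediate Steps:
f(l, d) = d + d² (f(l, d) = d² + d = d + d²)
(f(5, P) - 402)/(224 + 178) = (6*(1 + 6) - 402)/(224 + 178) = (6*7 - 402)/402 = (42 - 402)*(1/402) = -360*1/402 = -60/67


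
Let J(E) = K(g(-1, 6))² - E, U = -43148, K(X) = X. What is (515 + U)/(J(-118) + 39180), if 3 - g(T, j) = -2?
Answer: -42633/39323 ≈ -1.0842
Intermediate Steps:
g(T, j) = 5 (g(T, j) = 3 - 1*(-2) = 3 + 2 = 5)
J(E) = 25 - E (J(E) = 5² - E = 25 - E)
(515 + U)/(J(-118) + 39180) = (515 - 43148)/((25 - 1*(-118)) + 39180) = -42633/((25 + 118) + 39180) = -42633/(143 + 39180) = -42633/39323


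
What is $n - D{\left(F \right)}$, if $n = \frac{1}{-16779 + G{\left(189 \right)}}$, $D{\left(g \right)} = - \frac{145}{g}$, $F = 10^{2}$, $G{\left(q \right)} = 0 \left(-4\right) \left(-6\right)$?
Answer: $\frac{486571}{335580} \approx 1.4499$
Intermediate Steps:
$G{\left(q \right)} = 0$ ($G{\left(q \right)} = 0 \left(-6\right) = 0$)
$F = 100$
$n = - \frac{1}{16779}$ ($n = \frac{1}{-16779 + 0} = \frac{1}{-16779} = - \frac{1}{16779} \approx -5.9598 \cdot 10^{-5}$)
$n - D{\left(F \right)} = - \frac{1}{16779} - - \frac{145}{100} = - \frac{1}{16779} - \left(-145\right) \frac{1}{100} = - \frac{1}{16779} - - \frac{29}{20} = - \frac{1}{16779} + \frac{29}{20} = \frac{486571}{335580}$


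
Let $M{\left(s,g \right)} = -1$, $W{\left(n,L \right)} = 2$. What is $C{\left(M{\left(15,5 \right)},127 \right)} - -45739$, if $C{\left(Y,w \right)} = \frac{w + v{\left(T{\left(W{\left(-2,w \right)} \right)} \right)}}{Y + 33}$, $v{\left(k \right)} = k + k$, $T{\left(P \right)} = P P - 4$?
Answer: $\frac{1463775}{32} \approx 45743.0$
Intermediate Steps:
$T{\left(P \right)} = -4 + P^{2}$ ($T{\left(P \right)} = P^{2} - 4 = -4 + P^{2}$)
$v{\left(k \right)} = 2 k$
$C{\left(Y,w \right)} = \frac{w}{33 + Y}$ ($C{\left(Y,w \right)} = \frac{w + 2 \left(-4 + 2^{2}\right)}{Y + 33} = \frac{w + 2 \left(-4 + 4\right)}{33 + Y} = \frac{w + 2 \cdot 0}{33 + Y} = \frac{w + 0}{33 + Y} = \frac{w}{33 + Y}$)
$C{\left(M{\left(15,5 \right)},127 \right)} - -45739 = \frac{127}{33 - 1} - -45739 = \frac{127}{32} + 45739 = \frac{1463775}{32}$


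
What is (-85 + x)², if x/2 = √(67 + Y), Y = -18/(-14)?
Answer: 52487/7 - 340*√3346/7 ≈ 4688.5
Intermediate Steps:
Y = 9/7 (Y = -18*(-1/14) = 9/7 ≈ 1.2857)
x = 2*√3346/7 (x = 2*√(67 + 9/7) = 2*√(478/7) = 2*(√3346/7) = 2*√3346/7 ≈ 16.527)
(-85 + x)² = (-85 + 2*√3346/7)²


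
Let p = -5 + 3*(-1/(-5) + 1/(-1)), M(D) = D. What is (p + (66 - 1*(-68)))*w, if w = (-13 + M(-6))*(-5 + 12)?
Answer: -84189/5 ≈ -16838.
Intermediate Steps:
w = -133 (w = (-13 - 6)*(-5 + 12) = -19*7 = -133)
p = -37/5 (p = -5 + 3*(-1*(-⅕) + 1*(-1)) = -5 + 3*(⅕ - 1) = -5 + 3*(-⅘) = -5 - 12/5 = -37/5 ≈ -7.4000)
(p + (66 - 1*(-68)))*w = (-37/5 + (66 - 1*(-68)))*(-133) = (-37/5 + (66 + 68))*(-133) = (-37/5 + 134)*(-133) = (633/5)*(-133) = -84189/5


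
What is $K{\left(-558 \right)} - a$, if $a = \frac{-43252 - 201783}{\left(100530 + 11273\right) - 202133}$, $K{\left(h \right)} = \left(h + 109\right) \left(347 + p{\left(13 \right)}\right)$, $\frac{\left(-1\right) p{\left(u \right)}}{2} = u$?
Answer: $- \frac{2603883521}{18066} \approx -1.4413 \cdot 10^{5}$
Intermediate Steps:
$p{\left(u \right)} = - 2 u$
$K{\left(h \right)} = 34989 + 321 h$ ($K{\left(h \right)} = \left(h + 109\right) \left(347 - 26\right) = \left(109 + h\right) \left(347 - 26\right) = \left(109 + h\right) 321 = 34989 + 321 h$)
$a = \frac{49007}{18066}$ ($a = - \frac{245035}{111803 - 202133} = - \frac{245035}{-90330} = \left(-245035\right) \left(- \frac{1}{90330}\right) = \frac{49007}{18066} \approx 2.7127$)
$K{\left(-558 \right)} - a = \left(34989 + 321 \left(-558\right)\right) - \frac{49007}{18066} = \left(34989 - 179118\right) - \frac{49007}{18066} = -144129 - \frac{49007}{18066} = - \frac{2603883521}{18066}$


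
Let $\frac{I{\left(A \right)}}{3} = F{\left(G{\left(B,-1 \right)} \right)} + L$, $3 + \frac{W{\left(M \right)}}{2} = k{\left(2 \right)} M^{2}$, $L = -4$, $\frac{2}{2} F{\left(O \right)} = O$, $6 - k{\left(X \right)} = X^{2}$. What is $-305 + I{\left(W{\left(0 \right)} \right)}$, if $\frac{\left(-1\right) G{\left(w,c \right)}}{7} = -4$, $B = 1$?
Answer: $-233$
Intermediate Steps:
$k{\left(X \right)} = 6 - X^{2}$
$G{\left(w,c \right)} = 28$ ($G{\left(w,c \right)} = \left(-7\right) \left(-4\right) = 28$)
$F{\left(O \right)} = O$
$W{\left(M \right)} = -6 + 4 M^{2}$ ($W{\left(M \right)} = -6 + 2 \left(6 - 2^{2}\right) M^{2} = -6 + 2 \left(6 - 4\right) M^{2} = -6 + 2 \cdot 2 M^{2} = -6 + 4 M^{2}$)
$I{\left(A \right)} = 72$ ($I{\left(A \right)} = 3 \left(28 - 4\right) = 3 \cdot 24 = 72$)
$-305 + I{\left(W{\left(0 \right)} \right)} = -305 + 72 = -233$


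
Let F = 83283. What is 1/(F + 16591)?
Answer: 1/99874 ≈ 1.0013e-5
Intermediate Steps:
1/(F + 16591) = 1/(83283 + 16591) = 1/99874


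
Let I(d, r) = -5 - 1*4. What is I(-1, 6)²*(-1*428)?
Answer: -34668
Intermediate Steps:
I(d, r) = -9 (I(d, r) = -5 - 4 = -9)
I(-1, 6)²*(-1*428) = (-9)²*(-1*428) = 81*(-428) = -34668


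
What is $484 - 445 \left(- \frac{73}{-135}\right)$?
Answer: $\frac{6571}{27} \approx 243.37$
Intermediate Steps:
$484 - 445 \left(- \frac{73}{-135}\right) = 484 - 445 \left(\left(-73\right) \left(- \frac{1}{135}\right)\right) = 484 - \frac{6497}{27} = \frac{6571}{27}$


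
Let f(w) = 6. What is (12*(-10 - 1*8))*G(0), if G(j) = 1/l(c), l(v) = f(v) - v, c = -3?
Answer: -24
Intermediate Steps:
l(v) = 6 - v
G(j) = 1/9 (G(j) = 1/(6 - 1*(-3)) = 1/(6 + 3) = 1/9)
(12*(-10 - 1*8))*G(0) = (12*(-10 - 1*8))*(1/9) = (12*(-10 - 8))*(1/9) = (12*(-18))*(1/9) = -216*1/9 = -24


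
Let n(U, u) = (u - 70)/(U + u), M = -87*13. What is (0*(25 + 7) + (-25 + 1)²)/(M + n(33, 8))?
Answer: -23616/46433 ≈ -0.50860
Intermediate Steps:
M = -1131
n(U, u) = (-70 + u)/(U + u)
(0*(25 + 7) + (-25 + 1)²)/(M + n(33, 8)) = (0*(25 + 7) + (-25 + 1)²)/(-1131 + (-70 + 8)/(33 + 8)) = (0*32 + (-24)²)/(-1131 - 62/41) = (0 + 576)/(-1131 + (1/41)*(-62)) = 576/(-1131 - 62/41) = 576/(-46433/41) = 576*(-41/46433) = -23616/46433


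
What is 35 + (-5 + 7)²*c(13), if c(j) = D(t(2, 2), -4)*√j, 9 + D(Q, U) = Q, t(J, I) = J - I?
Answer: 35 - 36*√13 ≈ -94.800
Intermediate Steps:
D(Q, U) = -9 + Q
c(j) = -9*√j (c(j) = (-9 + (2 - 1*2))*√j = (-9 + (2 - 2))*√j = (-9 + 0)*√j = -9*√j)
35 + (-5 + 7)²*c(13) = 35 + (-5 + 7)²*(-9*√13) = 35 + 2²*(-9*√13) = 35 + 4*(-9*√13) = 35 - 36*√13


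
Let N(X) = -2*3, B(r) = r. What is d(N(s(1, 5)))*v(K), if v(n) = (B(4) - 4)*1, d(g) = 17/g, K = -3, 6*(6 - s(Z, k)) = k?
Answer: 0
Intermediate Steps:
s(Z, k) = 6 - k/6
N(X) = -6
v(n) = 0 (v(n) = (4 - 4)*1 = 0*1 = 0)
d(N(s(1, 5)))*v(K) = (17/(-6))*0 = (17*(-1/6))*0 = -17/6*0 = 0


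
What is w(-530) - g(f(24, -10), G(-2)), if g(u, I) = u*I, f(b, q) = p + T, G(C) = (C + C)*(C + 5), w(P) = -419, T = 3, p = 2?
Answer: -359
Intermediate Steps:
G(C) = 2*C*(5 + C) (G(C) = (2*C)*(5 + C) = 2*C*(5 + C))
f(b, q) = 5 (f(b, q) = 2 + 3 = 5)
g(u, I) = I*u
w(-530) - g(f(24, -10), G(-2)) = -419 - 2*(-2)*(5 - 2)*5 = -419 - 2*(-2)*3*5 = -419 - (-12)*5 = -419 - 1*(-60) = -419 + 60 = -359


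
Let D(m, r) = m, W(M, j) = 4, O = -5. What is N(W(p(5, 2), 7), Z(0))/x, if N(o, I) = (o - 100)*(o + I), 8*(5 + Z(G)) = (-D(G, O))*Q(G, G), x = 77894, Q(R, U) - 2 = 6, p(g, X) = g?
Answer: 48/38947 ≈ 0.0012324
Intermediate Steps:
Q(R, U) = 8 (Q(R, U) = 2 + 6 = 8)
Z(G) = -5 - G (Z(G) = -5 + (-G*8)/8 = -5 + (-8*G)/8 = -5 - G)
N(o, I) = (-100 + o)*(I + o)
N(W(p(5, 2), 7), Z(0))/x = (4**2 - 100*(-5 - 1*0) - 100*4 + (-5 - 1*0)*4)/77894 = (16 - 100*(-5 + 0) - 400 + (-5 + 0)*4)*(1/77894) = (16 - 100*(-5) - 400 - 5*4)*(1/77894) = (16 + 500 - 400 - 20)*(1/77894) = 96*(1/77894) = 48/38947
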